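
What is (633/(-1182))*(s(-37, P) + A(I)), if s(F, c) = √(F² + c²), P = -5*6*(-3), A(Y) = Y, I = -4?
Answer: 422/197 - 211*√9469/394 ≈ -49.970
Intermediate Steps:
P = 90 (P = -30*(-3) = 90)
(633/(-1182))*(s(-37, P) + A(I)) = (633/(-1182))*(√((-37)² + 90²) - 4) = (633*(-1/1182))*(√(1369 + 8100) - 4) = -211*(√9469 - 4)/394 = -211*(-4 + √9469)/394 = 422/197 - 211*√9469/394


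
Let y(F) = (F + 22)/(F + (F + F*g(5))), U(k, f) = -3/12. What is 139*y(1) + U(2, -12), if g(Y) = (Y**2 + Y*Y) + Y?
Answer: 12731/228 ≈ 55.838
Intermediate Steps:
U(k, f) = -1/4 (U(k, f) = -3*1/12 = -1/4)
g(Y) = Y + 2*Y**2 (g(Y) = (Y**2 + Y**2) + Y = 2*Y**2 + Y = Y + 2*Y**2)
y(F) = (22 + F)/(57*F) (y(F) = (F + 22)/(F + (F + F*(5*(1 + 2*5)))) = (22 + F)/(F + (F + F*(5*(1 + 10)))) = (22 + F)/(F + (F + F*(5*11))) = (22 + F)/(F + (F + F*55)) = (22 + F)/(F + (F + 55*F)) = (22 + F)/(F + 56*F) = (22 + F)/((57*F)) = (22 + F)*(1/(57*F)) = (22 + F)/(57*F))
139*y(1) + U(2, -12) = 139*((1/57)*(22 + 1)/1) - 1/4 = 139*((1/57)*1*23) - 1/4 = 139*(23/57) - 1/4 = 3197/57 - 1/4 = 12731/228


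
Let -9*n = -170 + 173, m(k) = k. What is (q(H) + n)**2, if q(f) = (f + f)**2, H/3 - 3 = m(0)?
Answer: 942841/9 ≈ 1.0476e+5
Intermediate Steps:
H = 9 (H = 9 + 3*0 = 9 + 0 = 9)
q(f) = 4*f**2 (q(f) = (2*f)**2 = 4*f**2)
n = -1/3 (n = -(-170 + 173)/9 = -1/9*3 = -1/3 ≈ -0.33333)
(q(H) + n)**2 = (4*9**2 - 1/3)**2 = (4*81 - 1/3)**2 = (324 - 1/3)**2 = (971/3)**2 = 942841/9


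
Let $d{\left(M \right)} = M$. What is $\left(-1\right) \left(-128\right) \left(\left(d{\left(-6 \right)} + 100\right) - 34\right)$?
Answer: $7680$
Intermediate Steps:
$\left(-1\right) \left(-128\right) \left(\left(d{\left(-6 \right)} + 100\right) - 34\right) = \left(-1\right) \left(-128\right) \left(\left(-6 + 100\right) - 34\right) = 128 \left(94 - 34\right) = 128 \cdot 60 = 7680$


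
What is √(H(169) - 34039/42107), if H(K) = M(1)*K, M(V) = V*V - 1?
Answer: I*√1433280173/42107 ≈ 0.89911*I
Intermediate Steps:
M(V) = -1 + V² (M(V) = V² - 1 = -1 + V²)
H(K) = 0 (H(K) = (-1 + 1²)*K = (-1 + 1)*K = 0*K = 0)
√(H(169) - 34039/42107) = √(0 - 34039/42107) = √(-34039/42107) = I*√1433280173/42107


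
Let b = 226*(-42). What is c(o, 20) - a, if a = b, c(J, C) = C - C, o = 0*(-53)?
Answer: 9492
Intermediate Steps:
o = 0
b = -9492
c(J, C) = 0
a = -9492
c(o, 20) - a = 0 - 1*(-9492) = 0 + 9492 = 9492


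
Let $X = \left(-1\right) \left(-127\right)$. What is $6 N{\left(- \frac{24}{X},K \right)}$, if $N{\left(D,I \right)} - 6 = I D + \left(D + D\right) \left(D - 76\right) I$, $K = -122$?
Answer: $- \frac{337164156}{16129} \approx -20904.0$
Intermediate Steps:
$X = 127$
$N{\left(D,I \right)} = 6 + D I + 2 D I \left(-76 + D\right)$ ($N{\left(D,I \right)} = 6 + \left(I D + \left(D + D\right) \left(D - 76\right) I\right) = 6 + \left(D I + 2 D \left(-76 + D\right) I\right) = 6 + \left(D I + 2 D I \left(-76 + D\right)\right) = 6 + D I + 2 D I \left(-76 + D\right)$)
$6 N{\left(- \frac{24}{X},K \right)} = 6 \left(6 - 151 \left(- \frac{24}{127}\right) \left(-122\right) + 2 \left(-122\right) \left(- \frac{24}{127}\right)^{2}\right) = 6 \left(6 - 151 \left(\left(-24\right) \frac{1}{127}\right) \left(-122\right) + 2 \left(-122\right) \left(\left(-24\right) \frac{1}{127}\right)^{2}\right) = 6 \left(6 - \left(- \frac{3624}{127}\right) \left(-122\right) + 2 \left(-122\right) \left(- \frac{24}{127}\right)^{2}\right) = 6 \left(6 - \frac{442128}{127} + 2 \left(-122\right) \frac{576}{16129}\right) = 6 \left(6 - \frac{442128}{127} - \frac{140544}{16129}\right) = 6 \left(- \frac{56194026}{16129}\right) = - \frac{337164156}{16129}$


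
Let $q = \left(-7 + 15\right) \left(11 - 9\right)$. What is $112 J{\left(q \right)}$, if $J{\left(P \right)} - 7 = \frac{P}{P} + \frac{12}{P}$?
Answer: $980$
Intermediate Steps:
$q = 16$ ($q = 8 \cdot 2 = 16$)
$J{\left(P \right)} = 8 + \frac{12}{P}$ ($J{\left(P \right)} = 7 + \left(\frac{P}{P} + \frac{12}{P}\right) = 7 + \left(1 + \frac{12}{P}\right) = 8 + \frac{12}{P}$)
$112 J{\left(q \right)} = 112 \left(8 + \frac{12}{16}\right) = 112 \left(8 + 12 \cdot \frac{1}{16}\right) = 112 \left(8 + \frac{3}{4}\right) = 112 \cdot \frac{35}{4} = 980$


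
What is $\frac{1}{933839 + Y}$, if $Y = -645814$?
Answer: $\frac{1}{288025} \approx 3.4719 \cdot 10^{-6}$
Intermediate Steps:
$\frac{1}{933839 + Y} = \frac{1}{933839 - 645814} = \frac{1}{288025}$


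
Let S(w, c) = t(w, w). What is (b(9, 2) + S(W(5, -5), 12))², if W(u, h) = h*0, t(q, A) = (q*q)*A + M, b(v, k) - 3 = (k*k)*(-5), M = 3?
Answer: 196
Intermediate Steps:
b(v, k) = 3 - 5*k² (b(v, k) = 3 + (k*k)*(-5) = 3 + k²*(-5) = 3 - 5*k²)
t(q, A) = 3 + A*q² (t(q, A) = (q*q)*A + 3 = q²*A + 3 = A*q² + 3 = 3 + A*q²)
W(u, h) = 0
S(w, c) = 3 + w³ (S(w, c) = 3 + w*w² = 3 + w³)
(b(9, 2) + S(W(5, -5), 12))² = ((3 - 5*2²) + (3 + 0³))² = ((3 - 5*4) + (3 + 0))² = ((3 - 20) + 3)² = (-17 + 3)² = (-14)² = 196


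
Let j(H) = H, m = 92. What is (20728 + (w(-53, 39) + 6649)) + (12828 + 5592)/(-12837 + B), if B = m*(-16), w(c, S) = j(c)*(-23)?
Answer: 409161744/14309 ≈ 28595.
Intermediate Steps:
w(c, S) = -23*c (w(c, S) = c*(-23) = -23*c)
B = -1472 (B = 92*(-16) = -1472)
(20728 + (w(-53, 39) + 6649)) + (12828 + 5592)/(-12837 + B) = (20728 + (-23*(-53) + 6649)) + (12828 + 5592)/(-12837 - 1472) = (20728 + (1219 + 6649)) + 18420/(-14309) = (20728 + 7868) + 18420*(-1/14309) = 28596 - 18420/14309 = 409161744/14309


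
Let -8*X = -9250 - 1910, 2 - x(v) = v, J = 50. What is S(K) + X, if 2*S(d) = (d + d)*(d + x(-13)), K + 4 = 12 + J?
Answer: 5629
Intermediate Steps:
x(v) = 2 - v
X = 1395 (X = -(-9250 - 1910)/8 = -⅛*(-11160) = 1395)
K = 58 (K = -4 + (12 + 50) = -4 + 62 = 58)
S(d) = d*(15 + d) (S(d) = ((d + d)*(d + (2 - 1*(-13))))/2 = ((2*d)*(d + (2 + 13)))/2 = ((2*d)*(d + 15))/2 = ((2*d)*(15 + d))/2 = (2*d*(15 + d))/2 = d*(15 + d))
S(K) + X = 58*(15 + 58) + 1395 = 58*73 + 1395 = 4234 + 1395 = 5629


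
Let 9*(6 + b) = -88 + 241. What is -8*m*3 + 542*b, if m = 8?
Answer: 5770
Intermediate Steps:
b = 11 (b = -6 + (-88 + 241)/9 = -6 + (⅑)*153 = -6 + 17 = 11)
-8*m*3 + 542*b = -8*8*3 + 542*11 = -64*3 + 5962 = -192 + 5962 = 5770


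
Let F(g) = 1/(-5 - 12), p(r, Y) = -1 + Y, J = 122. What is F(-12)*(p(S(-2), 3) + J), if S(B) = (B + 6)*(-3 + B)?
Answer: -124/17 ≈ -7.2941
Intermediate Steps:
S(B) = (-3 + B)*(6 + B) (S(B) = (6 + B)*(-3 + B) = (-3 + B)*(6 + B))
F(g) = -1/17 (F(g) = 1/(-17) = -1/17)
F(-12)*(p(S(-2), 3) + J) = -((-1 + 3) + 122)/17 = -(2 + 122)/17 = -1/17*124 = -124/17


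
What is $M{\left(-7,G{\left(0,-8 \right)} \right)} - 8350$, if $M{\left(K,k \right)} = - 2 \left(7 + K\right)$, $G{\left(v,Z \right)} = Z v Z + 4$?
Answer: $-8350$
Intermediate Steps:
$G{\left(v,Z \right)} = 4 + v Z^{2}$ ($G{\left(v,Z \right)} = v Z^{2} + 4 = 4 + v Z^{2}$)
$M{\left(K,k \right)} = -14 - 2 K$
$M{\left(-7,G{\left(0,-8 \right)} \right)} - 8350 = \left(-14 - -14\right) - 8350 = \left(-14 + 14\right) - 8350 = 0 - 8350 = -8350$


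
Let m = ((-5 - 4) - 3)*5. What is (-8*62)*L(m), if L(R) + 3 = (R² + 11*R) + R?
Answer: -1426992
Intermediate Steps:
m = -60 (m = (-9 - 3)*5 = -12*5 = -60)
L(R) = -3 + R² + 12*R (L(R) = -3 + ((R² + 11*R) + R) = -3 + (R² + 12*R) = -3 + R² + 12*R)
(-8*62)*L(m) = (-8*62)*(-3 + (-60)² + 12*(-60)) = -496*(-3 + 3600 - 720) = -496*2877 = -1426992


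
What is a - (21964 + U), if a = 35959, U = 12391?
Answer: 1604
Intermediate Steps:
a - (21964 + U) = 35959 - (21964 + 12391) = 35959 - 1*34355 = 35959 - 34355 = 1604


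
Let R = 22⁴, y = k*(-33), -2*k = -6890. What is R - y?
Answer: 347941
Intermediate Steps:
k = 3445 (k = -½*(-6890) = 3445)
y = -113685 (y = 3445*(-33) = -113685)
R = 234256
R - y = 234256 - 1*(-113685) = 234256 + 113685 = 347941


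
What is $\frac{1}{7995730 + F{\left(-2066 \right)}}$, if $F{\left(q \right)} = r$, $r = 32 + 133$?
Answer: $\frac{1}{7995895} \approx 1.2506 \cdot 10^{-7}$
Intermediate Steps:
$r = 165$
$F{\left(q \right)} = 165$
$\frac{1}{7995730 + F{\left(-2066 \right)}} = \frac{1}{7995730 + 165} = \frac{1}{7995895}$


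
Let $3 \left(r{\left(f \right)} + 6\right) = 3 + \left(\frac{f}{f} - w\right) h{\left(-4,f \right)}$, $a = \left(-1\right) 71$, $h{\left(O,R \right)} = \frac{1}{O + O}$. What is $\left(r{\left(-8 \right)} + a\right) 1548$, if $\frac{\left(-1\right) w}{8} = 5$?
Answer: $- \frac{240585}{2} \approx -1.2029 \cdot 10^{5}$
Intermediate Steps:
$w = -40$ ($w = \left(-8\right) 5 = -40$)
$h{\left(O,R \right)} = \frac{1}{2 O}$
$a = -71$
$r{\left(f \right)} = - \frac{161}{24}$ ($r{\left(f \right)} = -6 + \frac{3 + \left(\frac{f}{f} - -40\right) \frac{1}{2 \left(-4\right)}}{3} = -6 + \frac{3 + \left(1 + 40\right) \frac{1}{2} \left(- \frac{1}{4}\right)}{3} = -6 + \frac{3 + 41 \left(- \frac{1}{8}\right)}{3} = -6 + \frac{3 - \frac{41}{8}}{3} = -6 + \frac{1}{3} \left(- \frac{17}{8}\right) = -6 - \frac{17}{24} = - \frac{161}{24}$)
$\left(r{\left(-8 \right)} + a\right) 1548 = \left(- \frac{161}{24} - 71\right) 1548 = \left(- \frac{1865}{24}\right) 1548 = - \frac{240585}{2}$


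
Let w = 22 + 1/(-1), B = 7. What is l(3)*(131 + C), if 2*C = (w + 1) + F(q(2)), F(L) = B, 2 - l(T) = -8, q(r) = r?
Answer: 1455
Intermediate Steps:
l(T) = 10 (l(T) = 2 - 1*(-8) = 2 + 8 = 10)
F(L) = 7
w = 21 (w = 22 - 1 = 21)
C = 29/2 (C = ((21 + 1) + 7)/2 = (22 + 7)/2 = (½)*29 = 29/2 ≈ 14.500)
l(3)*(131 + C) = 10*(131 + 29/2) = 10*(291/2) = 1455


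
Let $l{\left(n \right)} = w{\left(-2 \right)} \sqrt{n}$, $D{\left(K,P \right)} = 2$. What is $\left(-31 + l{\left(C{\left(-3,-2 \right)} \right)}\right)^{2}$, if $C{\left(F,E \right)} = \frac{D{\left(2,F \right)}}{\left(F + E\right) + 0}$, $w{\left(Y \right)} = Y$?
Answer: $\frac{4797}{5} + \frac{124 i \sqrt{10}}{5} \approx 959.4 + 78.424 i$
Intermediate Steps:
$C{\left(F,E \right)} = \frac{2}{E + F}$ ($C{\left(F,E \right)} = \frac{2}{\left(F + E\right) + 0} = \frac{2}{\left(E + F\right) + 0} = \frac{2}{E + F}$)
$l{\left(n \right)} = - 2 \sqrt{n}$
$\left(-31 + l{\left(C{\left(-3,-2 \right)} \right)}\right)^{2} = \left(-31 - 2 \sqrt{\frac{2}{-2 - 3}}\right)^{2} = \left(-31 - 2 \sqrt{\frac{2}{-5}}\right)^{2} = \left(-31 - 2 \sqrt{2 \left(- \frac{1}{5}\right)}\right)^{2} = \left(-31 - 2 \sqrt{- \frac{2}{5}}\right)^{2} = \left(-31 - 2 \frac{i \sqrt{10}}{5}\right)^{2} = \left(-31 - \frac{2 i \sqrt{10}}{5}\right)^{2}$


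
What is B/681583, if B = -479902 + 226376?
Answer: -36218/97369 ≈ -0.37197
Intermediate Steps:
B = -253526
B/681583 = -253526/681583 = -253526*1/681583 = -36218/97369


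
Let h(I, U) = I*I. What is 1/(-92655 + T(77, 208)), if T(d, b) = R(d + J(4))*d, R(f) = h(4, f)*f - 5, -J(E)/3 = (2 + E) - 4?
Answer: -1/5568 ≈ -0.00017960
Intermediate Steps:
h(I, U) = I²
J(E) = 6 - 3*E (J(E) = -3*((2 + E) - 4) = -3*(-2 + E) = 6 - 3*E)
R(f) = -5 + 16*f (R(f) = 4²*f - 5 = 16*f - 5 = -5 + 16*f)
T(d, b) = d*(-101 + 16*d) (T(d, b) = (-5 + 16*(d + (6 - 3*4)))*d = (-5 + 16*(d + (6 - 12)))*d = (-5 + 16*(d - 6))*d = (-5 + 16*(-6 + d))*d = (-5 + (-96 + 16*d))*d = (-101 + 16*d)*d = d*(-101 + 16*d))
1/(-92655 + T(77, 208)) = 1/(-92655 + 77*(-101 + 16*77)) = 1/(-92655 + 77*(-101 + 1232)) = 1/(-92655 + 77*1131) = 1/(-92655 + 87087) = 1/(-5568) = -1/5568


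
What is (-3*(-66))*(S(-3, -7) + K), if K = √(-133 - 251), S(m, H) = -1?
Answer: -198 + 1584*I*√6 ≈ -198.0 + 3880.0*I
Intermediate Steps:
K = 8*I*√6 (K = √(-384) = 8*I*√6 ≈ 19.596*I)
(-3*(-66))*(S(-3, -7) + K) = (-3*(-66))*(-1 + 8*I*√6) = 198*(-1 + 8*I*√6) = -198 + 1584*I*√6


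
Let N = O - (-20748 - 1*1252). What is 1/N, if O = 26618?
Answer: 1/48618 ≈ 2.0569e-5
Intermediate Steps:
N = 48618 (N = 26618 - (-20748 - 1*1252) = 26618 - (-20748 - 1252) = 26618 - 1*(-22000) = 26618 + 22000 = 48618)
1/N = 1/48618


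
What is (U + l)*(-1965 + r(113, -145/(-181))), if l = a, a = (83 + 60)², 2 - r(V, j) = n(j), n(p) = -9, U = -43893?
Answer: 45809576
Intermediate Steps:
r(V, j) = 11 (r(V, j) = 2 - 1*(-9) = 2 + 9 = 11)
a = 20449 (a = 143² = 20449)
l = 20449
(U + l)*(-1965 + r(113, -145/(-181))) = (-43893 + 20449)*(-1965 + 11) = -23444*(-1954) = 45809576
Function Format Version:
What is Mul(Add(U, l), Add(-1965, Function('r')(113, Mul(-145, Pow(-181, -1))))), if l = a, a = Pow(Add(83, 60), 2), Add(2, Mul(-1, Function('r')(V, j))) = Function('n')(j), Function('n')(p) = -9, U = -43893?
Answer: 45809576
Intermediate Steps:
Function('r')(V, j) = 11 (Function('r')(V, j) = Add(2, Mul(-1, -9)) = Add(2, 9) = 11)
a = 20449 (a = Pow(143, 2) = 20449)
l = 20449
Mul(Add(U, l), Add(-1965, Function('r')(113, Mul(-145, Pow(-181, -1))))) = Mul(Add(-43893, 20449), Add(-1965, 11)) = Mul(-23444, -1954) = 45809576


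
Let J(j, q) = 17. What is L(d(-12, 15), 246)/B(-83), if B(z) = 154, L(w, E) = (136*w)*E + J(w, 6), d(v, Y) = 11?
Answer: 368033/154 ≈ 2389.8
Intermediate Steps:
L(w, E) = 17 + 136*E*w (L(w, E) = (136*w)*E + 17 = 136*E*w + 17 = 17 + 136*E*w)
L(d(-12, 15), 246)/B(-83) = (17 + 136*246*11)/154 = (17 + 368016)*(1/154) = 368033*(1/154) = 368033/154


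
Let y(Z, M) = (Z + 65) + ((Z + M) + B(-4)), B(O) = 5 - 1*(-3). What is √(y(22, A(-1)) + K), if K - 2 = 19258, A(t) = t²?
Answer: √19378 ≈ 139.20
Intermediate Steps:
B(O) = 8 (B(O) = 5 + 3 = 8)
K = 19260 (K = 2 + 19258 = 19260)
y(Z, M) = 73 + M + 2*Z (y(Z, M) = (Z + 65) + ((Z + M) + 8) = (65 + Z) + ((M + Z) + 8) = (65 + Z) + (8 + M + Z) = 73 + M + 2*Z)
√(y(22, A(-1)) + K) = √((73 + (-1)² + 2*22) + 19260) = √((73 + 1 + 44) + 19260) = √(118 + 19260) = √19378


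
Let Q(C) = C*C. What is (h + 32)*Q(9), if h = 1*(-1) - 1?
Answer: 2430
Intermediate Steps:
h = -2 (h = -1 - 1 = -2)
Q(C) = C**2
(h + 32)*Q(9) = (-2 + 32)*9**2 = 30*81 = 2430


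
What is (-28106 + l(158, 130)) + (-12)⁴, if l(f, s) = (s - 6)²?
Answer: 8006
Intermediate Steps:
l(f, s) = (-6 + s)²
(-28106 + l(158, 130)) + (-12)⁴ = (-28106 + (-6 + 130)²) + (-12)⁴ = (-28106 + 124²) + 20736 = (-28106 + 15376) + 20736 = -12730 + 20736 = 8006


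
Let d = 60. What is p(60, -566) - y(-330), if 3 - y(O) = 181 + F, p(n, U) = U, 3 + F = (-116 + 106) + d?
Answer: -341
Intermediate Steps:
F = 47 (F = -3 + ((-116 + 106) + 60) = -3 + (-10 + 60) = -3 + 50 = 47)
y(O) = -225 (y(O) = 3 - (181 + 47) = 3 - 1*228 = 3 - 228 = -225)
p(60, -566) - y(-330) = -566 - 1*(-225) = -566 + 225 = -341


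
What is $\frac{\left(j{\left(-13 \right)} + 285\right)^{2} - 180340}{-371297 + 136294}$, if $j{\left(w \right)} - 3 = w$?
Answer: $\frac{104715}{235003} \approx 0.44559$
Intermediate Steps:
$j{\left(w \right)} = 3 + w$
$\frac{\left(j{\left(-13 \right)} + 285\right)^{2} - 180340}{-371297 + 136294} = \frac{\left(\left(3 - 13\right) + 285\right)^{2} - 180340}{-371297 + 136294} = \frac{\left(-10 + 285\right)^{2} - 180340}{-235003} = \left(275^{2} - 180340\right) \left(- \frac{1}{235003}\right) = \left(75625 - 180340\right) \left(- \frac{1}{235003}\right) = \left(-104715\right) \left(- \frac{1}{235003}\right) = \frac{104715}{235003}$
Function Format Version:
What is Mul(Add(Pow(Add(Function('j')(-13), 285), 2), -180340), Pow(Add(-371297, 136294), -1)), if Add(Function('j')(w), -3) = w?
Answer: Rational(104715, 235003) ≈ 0.44559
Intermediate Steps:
Function('j')(w) = Add(3, w)
Mul(Add(Pow(Add(Function('j')(-13), 285), 2), -180340), Pow(Add(-371297, 136294), -1)) = Mul(Add(Pow(Add(Add(3, -13), 285), 2), -180340), Pow(Add(-371297, 136294), -1)) = Mul(Add(Pow(Add(-10, 285), 2), -180340), Pow(-235003, -1)) = Mul(Add(Pow(275, 2), -180340), Rational(-1, 235003)) = Mul(Add(75625, -180340), Rational(-1, 235003)) = Mul(-104715, Rational(-1, 235003)) = Rational(104715, 235003)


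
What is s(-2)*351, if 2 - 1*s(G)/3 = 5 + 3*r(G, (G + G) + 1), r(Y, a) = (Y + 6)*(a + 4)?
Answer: -15795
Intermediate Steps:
r(Y, a) = (4 + a)*(6 + Y) (r(Y, a) = (6 + Y)*(4 + a) = (4 + a)*(6 + Y))
s(G) = -279 - 144*G - 9*G*(1 + 2*G) (s(G) = 6 - 3*(5 + 3*(24 + 4*G + 6*((G + G) + 1) + G*((G + G) + 1))) = 6 - 3*(5 + 3*(24 + 4*G + 6*(2*G + 1) + G*(2*G + 1))) = 6 - 3*(5 + 3*(24 + 4*G + 6*(1 + 2*G) + G*(1 + 2*G))) = 6 - 3*(5 + 3*(24 + 4*G + (6 + 12*G) + G*(1 + 2*G))) = 6 - 3*(5 + 3*(30 + 16*G + G*(1 + 2*G))) = 6 - 3*(5 + (90 + 48*G + 3*G*(1 + 2*G))) = 6 - 3*(95 + 48*G + 3*G*(1 + 2*G)) = 6 + (-285 - 144*G - 9*G*(1 + 2*G)) = -279 - 144*G - 9*G*(1 + 2*G))
s(-2)*351 = (-279 - 153*(-2) - 18*(-2)**2)*351 = (-279 + 306 - 18*4)*351 = (-279 + 306 - 72)*351 = -45*351 = -15795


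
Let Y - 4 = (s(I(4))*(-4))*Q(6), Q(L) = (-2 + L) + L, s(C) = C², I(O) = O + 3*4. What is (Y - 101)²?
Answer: 106853569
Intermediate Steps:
I(O) = 12 + O (I(O) = O + 12 = 12 + O)
Q(L) = -2 + 2*L
Y = -10236 (Y = 4 + ((12 + 4)²*(-4))*(-2 + 2*6) = 4 + (16²*(-4))*(-2 + 12) = 4 + (256*(-4))*10 = 4 - 1024*10 = 4 - 10240 = -10236)
(Y - 101)² = (-10236 - 101)² = (-10337)² = 106853569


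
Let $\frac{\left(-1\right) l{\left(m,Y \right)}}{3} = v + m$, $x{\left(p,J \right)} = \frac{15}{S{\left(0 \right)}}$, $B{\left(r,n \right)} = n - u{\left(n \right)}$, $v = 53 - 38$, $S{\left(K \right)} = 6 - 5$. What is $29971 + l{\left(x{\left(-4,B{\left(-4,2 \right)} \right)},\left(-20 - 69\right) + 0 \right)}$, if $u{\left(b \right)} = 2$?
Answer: $29881$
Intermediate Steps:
$S{\left(K \right)} = 1$ ($S{\left(K \right)} = 6 - 5 = 1$)
$v = 15$
$B{\left(r,n \right)} = -2 + n$ ($B{\left(r,n \right)} = n - 2 = -2 + n$)
$x{\left(p,J \right)} = 15$ ($x{\left(p,J \right)} = \frac{15}{1} = 15 \cdot 1 = 15$)
$l{\left(m,Y \right)} = -45 - 3 m$ ($l{\left(m,Y \right)} = - 3 \left(15 + m\right) = -45 - 3 m$)
$29971 + l{\left(x{\left(-4,B{\left(-4,2 \right)} \right)},\left(-20 - 69\right) + 0 \right)} = 29971 - 90 = 29881$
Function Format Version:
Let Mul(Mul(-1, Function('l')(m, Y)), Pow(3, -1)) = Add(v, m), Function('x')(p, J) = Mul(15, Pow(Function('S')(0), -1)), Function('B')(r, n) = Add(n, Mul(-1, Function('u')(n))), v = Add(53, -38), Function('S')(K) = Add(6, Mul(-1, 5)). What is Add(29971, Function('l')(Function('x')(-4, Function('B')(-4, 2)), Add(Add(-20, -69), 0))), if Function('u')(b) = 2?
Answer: 29881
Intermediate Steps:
Function('S')(K) = 1 (Function('S')(K) = Add(6, -5) = 1)
v = 15
Function('B')(r, n) = Add(-2, n) (Function('B')(r, n) = Add(n, Mul(-1, 2)) = Add(n, -2) = Add(-2, n))
Function('x')(p, J) = 15 (Function('x')(p, J) = Mul(15, Pow(1, -1)) = Mul(15, 1) = 15)
Function('l')(m, Y) = Add(-45, Mul(-3, m)) (Function('l')(m, Y) = Mul(-3, Add(15, m)) = Add(-45, Mul(-3, m)))
Add(29971, Function('l')(Function('x')(-4, Function('B')(-4, 2)), Add(Add(-20, -69), 0))) = Add(29971, Add(-45, Mul(-3, 15))) = Add(29971, Add(-45, -45)) = Add(29971, -90) = 29881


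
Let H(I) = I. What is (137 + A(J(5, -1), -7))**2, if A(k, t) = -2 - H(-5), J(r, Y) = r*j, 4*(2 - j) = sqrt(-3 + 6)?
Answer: 19600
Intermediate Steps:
j = 2 - sqrt(3)/4 (j = 2 - sqrt(-3 + 6)/4 = 2 - sqrt(3)/4 ≈ 1.5670)
J(r, Y) = r*(2 - sqrt(3)/4)
A(k, t) = 3 (A(k, t) = -2 - 1*(-5) = -2 + 5 = 3)
(137 + A(J(5, -1), -7))**2 = (137 + 3)**2 = 140**2 = 19600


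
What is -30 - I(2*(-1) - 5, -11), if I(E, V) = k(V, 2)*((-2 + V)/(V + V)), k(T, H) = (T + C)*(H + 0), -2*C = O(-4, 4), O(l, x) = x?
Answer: -161/11 ≈ -14.636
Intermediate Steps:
C = -2 (C = -1/2*4 = -2)
k(T, H) = H*(-2 + T) (k(T, H) = (T - 2)*(H + 0) = (-2 + T)*H = H*(-2 + T))
I(E, V) = (-4 + 2*V)*(-2 + V)/(2*V) (I(E, V) = (2*(-2 + V))*((-2 + V)/(V + V)) = (-4 + 2*V)*((-2 + V)/((2*V))) = (-4 + 2*V)*((-2 + V)*(1/(2*V))) = (-4 + 2*V)*((-2 + V)/(2*V)) = (-4 + 2*V)*(-2 + V)/(2*V))
-30 - I(2*(-1) - 5, -11) = -30 - (-2 - 11)**2/(-11) = -30 - (-1)*(-13)**2/11 = -30 - (-1)*169/11 = -30 - 1*(-169/11) = -30 + 169/11 = -161/11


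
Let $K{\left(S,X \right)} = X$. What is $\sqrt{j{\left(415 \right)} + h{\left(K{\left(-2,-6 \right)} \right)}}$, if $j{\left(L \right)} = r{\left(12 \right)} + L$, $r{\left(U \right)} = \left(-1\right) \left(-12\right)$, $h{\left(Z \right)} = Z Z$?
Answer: $\sqrt{463} \approx 21.517$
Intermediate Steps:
$h{\left(Z \right)} = Z^{2}$
$r{\left(U \right)} = 12$
$j{\left(L \right)} = 12 + L$
$\sqrt{j{\left(415 \right)} + h{\left(K{\left(-2,-6 \right)} \right)}} = \sqrt{\left(12 + 415\right) + \left(-6\right)^{2}} = \sqrt{427 + 36} = \sqrt{463}$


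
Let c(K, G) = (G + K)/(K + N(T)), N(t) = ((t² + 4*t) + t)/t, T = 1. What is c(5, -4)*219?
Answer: 219/11 ≈ 19.909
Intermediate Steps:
N(t) = (t² + 5*t)/t
c(K, G) = (G + K)/(6 + K) (c(K, G) = (G + K)/(K + (5 + 1)) = (G + K)/(K + 6) = (G + K)/(6 + K))
c(5, -4)*219 = ((-4 + 5)/(6 + 5))*219 = (1/11)*219 = 219/11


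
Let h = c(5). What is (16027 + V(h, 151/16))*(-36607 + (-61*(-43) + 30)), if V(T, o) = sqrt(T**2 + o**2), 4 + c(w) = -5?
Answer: -544180758 - 16977*sqrt(43537)/8 ≈ -5.4462e+8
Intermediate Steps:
c(w) = -9 (c(w) = -4 - 5 = -9)
h = -9
(16027 + V(h, 151/16))*(-36607 + (-61*(-43) + 30)) = (16027 + sqrt((-9)**2 + (151/16)**2))*(-36607 + (-61*(-43) + 30)) = (16027 + sqrt(81 + (151*(1/16))**2))*(-36607 + (2623 + 30)) = (16027 + sqrt(81 + (151/16)**2))*(-36607 + 2653) = (16027 + sqrt(81 + 22801/256))*(-33954) = (16027 + sqrt(43537/256))*(-33954) = (16027 + sqrt(43537)/16)*(-33954) = -544180758 - 16977*sqrt(43537)/8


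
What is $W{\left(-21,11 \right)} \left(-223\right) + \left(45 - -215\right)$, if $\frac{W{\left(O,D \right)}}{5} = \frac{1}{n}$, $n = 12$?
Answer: $\frac{2005}{12} \approx 167.08$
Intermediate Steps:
$W{\left(O,D \right)} = \frac{5}{12}$
$W{\left(-21,11 \right)} \left(-223\right) + \left(45 - -215\right) = \frac{5}{12} \left(-223\right) + \left(45 - -215\right) = - \frac{1115}{12} + \left(45 + 215\right) = - \frac{1115}{12} + 260 = \frac{2005}{12}$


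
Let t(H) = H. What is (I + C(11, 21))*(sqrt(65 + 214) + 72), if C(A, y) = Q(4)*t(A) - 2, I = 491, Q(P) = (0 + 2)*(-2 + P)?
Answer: 38376 + 1599*sqrt(31) ≈ 47279.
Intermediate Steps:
Q(P) = -4 + 2*P (Q(P) = 2*(-2 + P) = -4 + 2*P)
C(A, y) = -2 + 4*A (C(A, y) = (-4 + 2*4)*A - 2 = (-4 + 8)*A - 2 = 4*A - 2 = -2 + 4*A)
(I + C(11, 21))*(sqrt(65 + 214) + 72) = (491 + (-2 + 4*11))*(sqrt(65 + 214) + 72) = (491 + (-2 + 44))*(sqrt(279) + 72) = (491 + 42)*(3*sqrt(31) + 72) = 533*(72 + 3*sqrt(31)) = 38376 + 1599*sqrt(31)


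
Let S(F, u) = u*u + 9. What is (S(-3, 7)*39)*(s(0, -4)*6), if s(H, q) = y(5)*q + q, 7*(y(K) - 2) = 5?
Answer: -1411488/7 ≈ -2.0164e+5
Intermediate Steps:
y(K) = 19/7 (y(K) = 2 + (⅐)*5 = 2 + 5/7 = 19/7)
S(F, u) = 9 + u² (S(F, u) = u² + 9 = 9 + u²)
s(H, q) = 26*q/7 (s(H, q) = 19*q/7 + q = 26*q/7)
(S(-3, 7)*39)*(s(0, -4)*6) = ((9 + 7²)*39)*(((26/7)*(-4))*6) = ((9 + 49)*39)*(-104/7*6) = (58*39)*(-624/7) = 2262*(-624/7) = -1411488/7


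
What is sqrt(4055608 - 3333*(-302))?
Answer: sqrt(5062174) ≈ 2249.9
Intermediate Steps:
sqrt(4055608 - 3333*(-302)) = sqrt(4055608 + 1006566) = sqrt(5062174)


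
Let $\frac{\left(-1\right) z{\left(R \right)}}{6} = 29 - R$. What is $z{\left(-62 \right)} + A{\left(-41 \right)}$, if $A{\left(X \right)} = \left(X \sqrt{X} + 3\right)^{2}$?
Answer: $-69458 - 246 i \sqrt{41} \approx -69458.0 - 1575.2 i$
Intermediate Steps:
$A{\left(X \right)} = \left(3 + X^{\frac{3}{2}}\right)^{2}$ ($A{\left(X \right)} = \left(X^{\frac{3}{2}} + 3\right)^{2} = \left(3 + X^{\frac{3}{2}}\right)^{2}$)
$z{\left(R \right)} = -174 + 6 R$ ($z{\left(R \right)} = - 6 \left(29 - R\right) = -174 + 6 R$)
$z{\left(-62 \right)} + A{\left(-41 \right)} = \left(-174 + 6 \left(-62\right)\right) + \left(3 + \left(-41\right)^{\frac{3}{2}}\right)^{2} = \left(-174 - 372\right) + \left(3 - 41 i \sqrt{41}\right)^{2} = -546 + \left(3 - 41 i \sqrt{41}\right)^{2}$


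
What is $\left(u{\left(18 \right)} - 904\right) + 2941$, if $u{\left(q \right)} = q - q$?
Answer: $2037$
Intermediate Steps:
$u{\left(q \right)} = 0$
$\left(u{\left(18 \right)} - 904\right) + 2941 = \left(0 - 904\right) + 2941 = -904 + 2941 = 2037$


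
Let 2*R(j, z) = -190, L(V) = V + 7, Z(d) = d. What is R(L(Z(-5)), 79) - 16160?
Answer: -16255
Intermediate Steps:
L(V) = 7 + V
R(j, z) = -95 (R(j, z) = (1/2)*(-190) = -95)
R(L(Z(-5)), 79) - 16160 = -95 - 16160 = -16255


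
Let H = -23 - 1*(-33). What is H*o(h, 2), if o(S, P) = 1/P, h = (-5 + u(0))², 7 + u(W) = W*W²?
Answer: 5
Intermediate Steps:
u(W) = -7 + W³ (u(W) = -7 + W*W² = -7 + W³)
H = 10 (H = -23 + 33 = 10)
h = 144 (h = (-5 + (-7 + 0³))² = (-5 + (-7 + 0))² = (-5 - 7)² = (-12)² = 144)
H*o(h, 2) = 10/2 = 10*(½) = 5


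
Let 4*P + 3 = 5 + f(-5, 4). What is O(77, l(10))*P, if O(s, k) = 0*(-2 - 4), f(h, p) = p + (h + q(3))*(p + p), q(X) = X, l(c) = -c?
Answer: 0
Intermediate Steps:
f(h, p) = p + 2*p*(3 + h) (f(h, p) = p + (h + 3)*(p + p) = p + (3 + h)*(2*p) = p + 2*p*(3 + h))
P = -5/2 (P = -¾ + (5 + 4*(7 + 2*(-5)))/4 = -¾ + (5 + 4*(7 - 10))/4 = -¾ + (5 + 4*(-3))/4 = -¾ + (5 - 12)/4 = -¾ + (¼)*(-7) = -¾ - 7/4 = -5/2 ≈ -2.5000)
O(s, k) = 0 (O(s, k) = 0*(-6) = 0)
O(77, l(10))*P = 0*(-5/2) = 0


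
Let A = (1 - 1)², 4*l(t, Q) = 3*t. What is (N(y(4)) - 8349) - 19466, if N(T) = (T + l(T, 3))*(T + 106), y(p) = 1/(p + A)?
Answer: -1777185/64 ≈ -27769.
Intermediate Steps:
l(t, Q) = 3*t/4 (l(t, Q) = (3*t)/4 = 3*t/4)
A = 0 (A = 0² = 0)
y(p) = 1/p (y(p) = 1/(p + 0) = 1/p)
N(T) = 7*T*(106 + T)/4 (N(T) = (T + 3*T/4)*(T + 106) = (7*T/4)*(106 + T) = 7*T*(106 + T)/4)
(N(y(4)) - 8349) - 19466 = ((7/4)*(106 + 1/4)/4 - 8349) - 19466 = ((7/4)*(¼)*(106 + ¼) - 8349) - 19466 = ((7/4)*(¼)*(425/4) - 8349) - 19466 = (2975/64 - 8349) - 19466 = -531361/64 - 19466 = -1777185/64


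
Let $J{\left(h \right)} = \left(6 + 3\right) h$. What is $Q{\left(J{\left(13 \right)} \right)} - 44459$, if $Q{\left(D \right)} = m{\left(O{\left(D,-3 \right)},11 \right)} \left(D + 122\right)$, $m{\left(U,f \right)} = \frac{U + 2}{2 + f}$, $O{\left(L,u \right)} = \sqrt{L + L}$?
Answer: $- \frac{577489}{13} + \frac{717 \sqrt{26}}{13} \approx -44141.0$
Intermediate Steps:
$O{\left(L,u \right)} = \sqrt{2} \sqrt{L}$ ($O{\left(L,u \right)} = \sqrt{2 L} = \sqrt{2} \sqrt{L}$)
$J{\left(h \right)} = 9 h$
$m{\left(U,f \right)} = \frac{2 + U}{2 + f}$
$Q{\left(D \right)} = \left(122 + D\right) \left(\frac{2}{13} + \frac{\sqrt{2} \sqrt{D}}{13}\right)$ ($Q{\left(D \right)} = \frac{2 + \sqrt{2} \sqrt{D}}{2 + 11} \left(D + 122\right) = \frac{2 + \sqrt{2} \sqrt{D}}{13} \left(122 + D\right) = \left(\frac{2}{13} + \frac{\sqrt{2} \sqrt{D}}{13}\right) \left(122 + D\right) = \left(122 + D\right) \left(\frac{2}{13} + \frac{\sqrt{2} \sqrt{D}}{13}\right)$)
$Q{\left(J{\left(13 \right)} \right)} - 44459 = \frac{\left(2 + \sqrt{2} \sqrt{9 \cdot 13}\right) \left(122 + 9 \cdot 13\right)}{13} - 44459 = \frac{\left(2 + \sqrt{2} \sqrt{117}\right) \left(122 + 117\right)}{13} - 44459 = \frac{1}{13} \left(2 + \sqrt{2} \cdot 3 \sqrt{13}\right) 239 - 44459 = \frac{1}{13} \left(2 + 3 \sqrt{26}\right) 239 - 44459 = \left(\frac{478}{13} + \frac{717 \sqrt{26}}{13}\right) - 44459 = - \frac{577489}{13} + \frac{717 \sqrt{26}}{13}$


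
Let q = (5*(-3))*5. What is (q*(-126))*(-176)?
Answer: -1663200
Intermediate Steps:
q = -75 (q = -15*5 = -75)
(q*(-126))*(-176) = -75*(-126)*(-176) = 9450*(-176) = -1663200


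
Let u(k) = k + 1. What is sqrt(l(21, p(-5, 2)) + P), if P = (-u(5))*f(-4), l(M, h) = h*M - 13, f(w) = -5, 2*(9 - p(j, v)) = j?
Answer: sqrt(1034)/2 ≈ 16.078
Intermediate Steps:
u(k) = 1 + k
p(j, v) = 9 - j/2
l(M, h) = -13 + M*h (l(M, h) = M*h - 13 = -13 + M*h)
P = 30 (P = -(1 + 5)*(-5) = -1*6*(-5) = -6*(-5) = 30)
sqrt(l(21, p(-5, 2)) + P) = sqrt((-13 + 21*(9 - 1/2*(-5))) + 30) = sqrt((-13 + 21*(9 + 5/2)) + 30) = sqrt((-13 + 21*(23/2)) + 30) = sqrt((-13 + 483/2) + 30) = sqrt(457/2 + 30) = sqrt(517/2) = sqrt(1034)/2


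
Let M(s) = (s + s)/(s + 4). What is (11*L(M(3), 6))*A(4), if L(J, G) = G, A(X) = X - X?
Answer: 0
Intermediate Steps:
A(X) = 0
M(s) = 2*s/(4 + s) (M(s) = (2*s)/(4 + s) = 2*s/(4 + s))
(11*L(M(3), 6))*A(4) = (11*6)*0 = 66*0 = 0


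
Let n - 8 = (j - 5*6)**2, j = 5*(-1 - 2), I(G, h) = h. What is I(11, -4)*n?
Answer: -8132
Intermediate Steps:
j = -15 (j = 5*(-3) = -15)
n = 2033 (n = 8 + (-15 - 5*6)**2 = 8 + (-15 - 30)**2 = 8 + (-45)**2 = 8 + 2025 = 2033)
I(11, -4)*n = -4*2033 = -8132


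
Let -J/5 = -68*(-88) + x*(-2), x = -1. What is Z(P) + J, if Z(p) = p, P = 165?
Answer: -29765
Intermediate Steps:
J = -29930 (J = -5*(-68*(-88) - 1*(-2)) = -5*(5984 + 2) = -5*5986 = -29930)
Z(P) + J = 165 - 29930 = -29765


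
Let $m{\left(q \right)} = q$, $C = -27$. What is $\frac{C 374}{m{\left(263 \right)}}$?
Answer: $- \frac{10098}{263} \approx -38.395$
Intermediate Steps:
$\frac{C 374}{m{\left(263 \right)}} = \frac{\left(-27\right) 374}{263} = \left(-10098\right) \frac{1}{263} = - \frac{10098}{263}$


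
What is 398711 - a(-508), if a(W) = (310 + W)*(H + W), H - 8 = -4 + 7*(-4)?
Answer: 293375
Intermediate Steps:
H = -24 (H = 8 + (-4 + 7*(-4)) = 8 + (-4 - 28) = 8 - 32 = -24)
a(W) = (-24 + W)*(310 + W) (a(W) = (310 + W)*(-24 + W) = (-24 + W)*(310 + W))
398711 - a(-508) = 398711 - (-7440 + (-508)² + 286*(-508)) = 398711 - (-7440 + 258064 - 145288) = 398711 - 1*105336 = 398711 - 105336 = 293375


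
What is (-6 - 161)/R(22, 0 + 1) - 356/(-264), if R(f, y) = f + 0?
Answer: -206/33 ≈ -6.2424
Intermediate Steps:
R(f, y) = f
(-6 - 161)/R(22, 0 + 1) - 356/(-264) = (-6 - 161)/22 - 356/(-264) = -167*1/22 - 356*(-1/264) = -167/22 + 89/66 = -206/33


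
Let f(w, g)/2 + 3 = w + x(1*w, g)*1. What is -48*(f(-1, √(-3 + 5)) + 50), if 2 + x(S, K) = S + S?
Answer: -1632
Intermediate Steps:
x(S, K) = -2 + 2*S (x(S, K) = -2 + (S + S) = -2 + 2*S)
f(w, g) = -10 + 6*w (f(w, g) = -6 + 2*(w + (-2 + 2*(1*w))*1) = -6 + 2*(w + (-2 + 2*w)*1) = -6 + 2*(w + (-2 + 2*w)) = -6 + 2*(-2 + 3*w) = -6 + (-4 + 6*w) = -10 + 6*w)
-48*(f(-1, √(-3 + 5)) + 50) = -48*((-10 + 6*(-1)) + 50) = -48*((-10 - 6) + 50) = -48*(-16 + 50) = -48*34 = -1632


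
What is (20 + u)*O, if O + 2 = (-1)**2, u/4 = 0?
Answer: -20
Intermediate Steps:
u = 0 (u = 4*0 = 0)
O = -1 (O = -2 + (-1)**2 = -2 + 1 = -1)
(20 + u)*O = (20 + 0)*(-1) = 20*(-1) = -20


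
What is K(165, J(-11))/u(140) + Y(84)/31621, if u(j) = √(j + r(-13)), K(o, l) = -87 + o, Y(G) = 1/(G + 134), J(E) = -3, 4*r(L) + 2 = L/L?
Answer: 1/6893378 + 12*√559/43 ≈ 6.5981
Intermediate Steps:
r(L) = -¼ (r(L) = -½ + (L/L)/4 = -½ + (¼)*1 = -½ + ¼ = -¼)
Y(G) = 1/(134 + G)
u(j) = √(-¼ + j) (u(j) = √(j - ¼) = √(-¼ + j))
K(165, J(-11))/u(140) + Y(84)/31621 = (-87 + 165)/((√(-1 + 4*140)/2)) + 1/((134 + 84)*31621) = 78/((√(-1 + 560)/2)) + (1/31621)/218 = 78/((√559/2)) + (1/218)*(1/31621) = 78*(2*√559/559) + 1/6893378 = 12*√559/43 + 1/6893378 = 1/6893378 + 12*√559/43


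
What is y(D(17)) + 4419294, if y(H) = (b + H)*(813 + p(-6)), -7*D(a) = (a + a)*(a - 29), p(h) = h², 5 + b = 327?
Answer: 33195096/7 ≈ 4.7422e+6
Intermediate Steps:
b = 322 (b = -5 + 327 = 322)
D(a) = -2*a*(-29 + a)/7 (D(a) = -(a + a)*(a - 29)/7 = -2*a*(-29 + a)/7)
y(H) = 273378 + 849*H (y(H) = (322 + H)*(813 + (-6)²) = (322 + H)*(813 + 36) = (322 + H)*849 = 273378 + 849*H)
y(D(17)) + 4419294 = (273378 + 849*((2/7)*17*(29 - 1*17))) + 4419294 = (273378 + 849*((2/7)*17*(29 - 17))) + 4419294 = (273378 + 849*((2/7)*17*12)) + 4419294 = (273378 + 849*(408/7)) + 4419294 = (273378 + 346392/7) + 4419294 = 2260038/7 + 4419294 = 33195096/7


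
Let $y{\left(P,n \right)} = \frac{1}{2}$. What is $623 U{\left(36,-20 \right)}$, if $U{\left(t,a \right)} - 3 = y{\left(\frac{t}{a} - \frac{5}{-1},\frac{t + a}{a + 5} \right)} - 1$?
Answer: $\frac{3115}{2} \approx 1557.5$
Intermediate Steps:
$y{\left(P,n \right)} = \frac{1}{2}$
$U{\left(t,a \right)} = \frac{5}{2}$ ($U{\left(t,a \right)} = 3 + \left(\frac{1}{2} - 1\right) = 3 - \frac{1}{2} = \frac{5}{2}$)
$623 U{\left(36,-20 \right)} = 623 \cdot \frac{5}{2} = \frac{3115}{2}$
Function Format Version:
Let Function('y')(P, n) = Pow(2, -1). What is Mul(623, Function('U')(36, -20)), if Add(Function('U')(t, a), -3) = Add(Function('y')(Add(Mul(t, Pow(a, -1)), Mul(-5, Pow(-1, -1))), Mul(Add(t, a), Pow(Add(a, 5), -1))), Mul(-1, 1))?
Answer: Rational(3115, 2) ≈ 1557.5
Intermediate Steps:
Function('y')(P, n) = Rational(1, 2)
Function('U')(t, a) = Rational(5, 2) (Function('U')(t, a) = Add(3, Add(Rational(1, 2), Mul(-1, 1))) = Add(3, Add(Rational(1, 2), -1)) = Add(3, Rational(-1, 2)) = Rational(5, 2))
Mul(623, Function('U')(36, -20)) = Mul(623, Rational(5, 2)) = Rational(3115, 2)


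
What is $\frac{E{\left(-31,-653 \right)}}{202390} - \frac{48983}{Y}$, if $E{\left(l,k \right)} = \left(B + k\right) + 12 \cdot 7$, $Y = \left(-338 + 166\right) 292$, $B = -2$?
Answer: $\frac{67705421}{69622160} \approx 0.97247$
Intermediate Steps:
$Y = -50224$ ($Y = \left(-172\right) 292 = -50224$)
$E{\left(l,k \right)} = 82 + k$ ($E{\left(l,k \right)} = \left(-2 + k\right) + 12 \cdot 7 = \left(-2 + k\right) + 84 = 82 + k$)
$\frac{E{\left(-31,-653 \right)}}{202390} - \frac{48983}{Y} = \frac{82 - 653}{202390} - \frac{48983}{-50224} = \left(-571\right) \frac{1}{202390} - - \frac{671}{688} = - \frac{571}{202390} + \frac{671}{688} = \frac{67705421}{69622160}$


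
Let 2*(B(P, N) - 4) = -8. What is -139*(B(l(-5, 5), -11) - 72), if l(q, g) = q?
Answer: 10008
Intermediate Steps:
B(P, N) = 0 (B(P, N) = 4 + (½)*(-8) = 4 - 4 = 0)
-139*(B(l(-5, 5), -11) - 72) = -139*(0 - 72) = -139*(-72) = 10008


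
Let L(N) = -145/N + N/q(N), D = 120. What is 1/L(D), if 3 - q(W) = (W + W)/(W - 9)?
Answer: 744/105661 ≈ 0.0070414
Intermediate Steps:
q(W) = 3 - 2*W/(-9 + W) (q(W) = 3 - (W + W)/(W - 9) = 3 - 2*W/(-9 + W))
L(N) = -145/N + N*(-9 + N)/(-27 + N) (L(N) = -145/N + N/(((-27 + N)/(-9 + N))) = -145/N + N*((-9 + N)/(-27 + N)) = -145/N + N*(-9 + N)/(-27 + N))
1/L(D) = 1/((3915 - 145*120 + 120**2*(-9 + 120))/(120*(-27 + 120))) = 1/((1/120)*(3915 - 17400 + 14400*111)/93) = 1/((1/120)*(1/93)*(3915 - 17400 + 1598400)) = 1/((1/120)*(1/93)*1584915) = 1/(105661/744) = 744/105661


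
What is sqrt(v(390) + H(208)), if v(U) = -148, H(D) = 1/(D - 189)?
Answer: I*sqrt(53409)/19 ≈ 12.163*I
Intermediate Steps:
H(D) = 1/(-189 + D)
sqrt(v(390) + H(208)) = sqrt(-148 + 1/(-189 + 208)) = sqrt(-148 + 1/19) = sqrt(-2811/19) = I*sqrt(53409)/19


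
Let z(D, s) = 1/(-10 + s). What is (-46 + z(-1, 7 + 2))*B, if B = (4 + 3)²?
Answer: -2303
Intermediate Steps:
B = 49 (B = 7² = 49)
(-46 + z(-1, 7 + 2))*B = (-46 + 1/(-10 + (7 + 2)))*49 = (-46 + 1/(-10 + 9))*49 = (-46 + 1/(-1))*49 = (-46 - 1)*49 = -47*49 = -2303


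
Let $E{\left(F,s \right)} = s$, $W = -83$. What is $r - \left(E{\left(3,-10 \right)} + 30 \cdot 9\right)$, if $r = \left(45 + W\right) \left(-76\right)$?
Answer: $2628$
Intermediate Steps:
$r = 2888$ ($r = \left(45 - 83\right) \left(-76\right) = \left(-38\right) \left(-76\right) = 2888$)
$r - \left(E{\left(3,-10 \right)} + 30 \cdot 9\right) = 2888 - \left(-10 + 30 \cdot 9\right) = 2888 - \left(-10 + 270\right) = 2888 - 260 = 2628$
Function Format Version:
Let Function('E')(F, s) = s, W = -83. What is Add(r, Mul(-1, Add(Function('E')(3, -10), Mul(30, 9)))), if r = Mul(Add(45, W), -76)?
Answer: 2628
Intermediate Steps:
r = 2888 (r = Mul(Add(45, -83), -76) = Mul(-38, -76) = 2888)
Add(r, Mul(-1, Add(Function('E')(3, -10), Mul(30, 9)))) = Add(2888, Mul(-1, Add(-10, Mul(30, 9)))) = Add(2888, Mul(-1, Add(-10, 270))) = Add(2888, Mul(-1, 260)) = Add(2888, -260) = 2628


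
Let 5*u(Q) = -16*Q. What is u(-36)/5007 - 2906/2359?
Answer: -23797642/19685855 ≈ -1.2089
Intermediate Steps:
u(Q) = -16*Q/5 (u(Q) = (-16*Q)/5 = -16*Q/5)
u(-36)/5007 - 2906/2359 = -16/5*(-36)/5007 - 2906/2359 = (576/5)*(1/5007) - 2906*1/2359 = 192/8345 - 2906/2359 = -23797642/19685855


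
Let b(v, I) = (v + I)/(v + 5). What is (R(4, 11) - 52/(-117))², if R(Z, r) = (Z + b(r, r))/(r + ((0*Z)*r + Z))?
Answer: 83521/129600 ≈ 0.64445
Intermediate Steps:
b(v, I) = (I + v)/(5 + v)
R(Z, r) = (Z + 2*r/(5 + r))/(Z + r) (R(Z, r) = (Z + (r + r)/(5 + r))/(r + ((0*Z)*r + Z)) = (Z + (2*r)/(5 + r))/(r + (0*r + Z)) = (Z + 2*r/(5 + r))/(r + (0 + Z)) = (Z + 2*r/(5 + r))/(r + Z) = (Z + 2*r/(5 + r))/(Z + r))
(R(4, 11) - 52/(-117))² = ((2*11 + 4*(5 + 11))/((5 + 11)*(4 + 11)) - 52/(-117))² = ((22 + 4*16)/(16*15) - 52*(-1/117))² = ((1/16)*(1/15)*(22 + 64) + 4/9)² = ((1/16)*(1/15)*86 + 4/9)² = (43/120 + 4/9)² = (289/360)² = 83521/129600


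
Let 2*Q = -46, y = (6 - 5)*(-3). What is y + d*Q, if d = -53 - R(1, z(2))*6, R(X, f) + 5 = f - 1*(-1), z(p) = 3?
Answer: 1078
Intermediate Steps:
R(X, f) = -4 + f (R(X, f) = -5 + (f - 1*(-1)) = -5 + (f + 1) = -5 + (1 + f) = -4 + f)
y = -3 (y = 1*(-3) = -3)
Q = -23 (Q = (½)*(-46) = -23)
d = -47 (d = -53 - (-4 + 3)*6 = -53 - (-1)*6 = -53 - 1*(-6) = -53 + 6 = -47)
y + d*Q = -3 - 47*(-23) = -3 + 1081 = 1078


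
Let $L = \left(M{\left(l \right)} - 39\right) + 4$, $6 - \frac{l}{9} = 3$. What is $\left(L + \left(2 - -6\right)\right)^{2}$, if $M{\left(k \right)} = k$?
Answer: $0$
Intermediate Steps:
$l = 27$ ($l = 54 - 27 = 27$)
$L = -8$ ($L = \left(27 - 39\right) + 4 = -12 + 4 = -8$)
$\left(L + \left(2 - -6\right)\right)^{2} = \left(-8 + \left(2 - -6\right)\right)^{2} = \left(-8 + \left(2 + 6\right)\right)^{2} = \left(-8 + 8\right)^{2} = 0^{2} = 0$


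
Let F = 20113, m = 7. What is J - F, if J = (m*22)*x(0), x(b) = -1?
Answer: -20267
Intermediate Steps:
J = -154 (J = (7*22)*(-1) = 154*(-1) = -154)
J - F = -154 - 1*20113 = -154 - 20113 = -20267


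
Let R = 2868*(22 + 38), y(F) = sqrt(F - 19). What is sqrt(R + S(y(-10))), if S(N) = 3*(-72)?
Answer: 6*sqrt(4774) ≈ 414.56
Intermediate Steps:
y(F) = sqrt(-19 + F)
S(N) = -216
R = 172080 (R = 2868*60 = 172080)
sqrt(R + S(y(-10))) = sqrt(172080 - 216) = sqrt(171864) = 6*sqrt(4774)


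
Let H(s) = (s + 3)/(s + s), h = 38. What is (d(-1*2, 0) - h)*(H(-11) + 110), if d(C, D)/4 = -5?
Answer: -70412/11 ≈ -6401.1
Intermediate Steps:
d(C, D) = -20 (d(C, D) = 4*(-5) = -20)
H(s) = (3 + s)/(2*s) (H(s) = (3 + s)/((2*s)) = (3 + s)*(1/(2*s)) = (3 + s)/(2*s))
(d(-1*2, 0) - h)*(H(-11) + 110) = (-20 - 1*38)*((1/2)*(3 - 11)/(-11) + 110) = (-20 - 38)*((1/2)*(-1/11)*(-8) + 110) = -58*(4/11 + 110) = -58*1214/11 = -70412/11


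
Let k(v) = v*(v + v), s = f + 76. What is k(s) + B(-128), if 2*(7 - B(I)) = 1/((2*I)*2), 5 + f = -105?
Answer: 2374657/1024 ≈ 2319.0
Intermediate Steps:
f = -110 (f = -5 - 105 = -110)
s = -34 (s = -110 + 76 = -34)
k(v) = 2*v² (k(v) = v*(2*v) = 2*v²)
B(I) = 7 - 1/(8*I) (B(I) = 7 - 1/(4*I)/2 = 7 - 1/(8*I))
k(s) + B(-128) = 2*(-34)² + (7 - ⅛/(-128)) = 2*1156 + (7 - ⅛*(-1/128)) = 2312 + (7 + 1/1024) = 2312 + 7169/1024 = 2374657/1024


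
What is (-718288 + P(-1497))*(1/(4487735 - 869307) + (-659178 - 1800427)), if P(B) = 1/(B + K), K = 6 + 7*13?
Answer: 8949771549695685005739/5065799200 ≈ 1.7667e+12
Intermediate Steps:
K = 97 (K = 6 + 91 = 97)
P(B) = 1/(97 + B) (P(B) = 1/(B + 97) = 1/(97 + B))
(-718288 + P(-1497))*(1/(4487735 - 869307) + (-659178 - 1800427)) = (-718288 + 1/(97 - 1497))*(1/(4487735 - 869307) + (-659178 - 1800427)) = (-718288 + 1/(-1400))*(1/3618428 - 2459605) = (-718288 - 1/1400)*(1/3618428 - 2459605) = -1005603201/1400*(-8899903600939/3618428) = 8949771549695685005739/5065799200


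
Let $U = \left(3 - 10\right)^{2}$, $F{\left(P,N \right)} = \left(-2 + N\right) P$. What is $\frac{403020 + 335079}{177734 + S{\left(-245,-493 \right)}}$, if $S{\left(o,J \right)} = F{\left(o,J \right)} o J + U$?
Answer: $\frac{246033}{4882792886} \approx 5.0388 \cdot 10^{-5}$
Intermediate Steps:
$F{\left(P,N \right)} = P \left(-2 + N\right)$
$U = 49$ ($U = \left(-7\right)^{2} = 49$)
$S{\left(o,J \right)} = 49 + J o^{2} \left(-2 + J\right)$ ($S{\left(o,J \right)} = o \left(-2 + J\right) o J + 49 = o^{2} \left(-2 + J\right) J + 49 = J o^{2} \left(-2 + J\right) + 49 = 49 + J o^{2} \left(-2 + J\right)$)
$\frac{403020 + 335079}{177734 + S{\left(-245,-493 \right)}} = \frac{403020 + 335079}{177734 - \left(-49 + 493 \left(-245\right)^{2} \left(-2 - 493\right)\right)} = \frac{738099}{177734 - \left(-49 + 29592325 \left(-495\right)\right)} = \frac{738099}{177734 + \left(49 + 14648200875\right)} = \frac{738099}{177734 + 14648200924} = \frac{738099}{14648378658} = 738099 \cdot \frac{1}{14648378658} = \frac{246033}{4882792886}$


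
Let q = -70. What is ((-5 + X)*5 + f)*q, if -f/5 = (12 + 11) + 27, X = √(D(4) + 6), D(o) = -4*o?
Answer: 19250 - 350*I*√10 ≈ 19250.0 - 1106.8*I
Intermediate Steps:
X = I*√10 (X = √(-4*4 + 6) = √(-16 + 6) = √(-10) = I*√10 ≈ 3.1623*I)
f = -250 (f = -5*((12 + 11) + 27) = -5*(23 + 27) = -5*50 = -250)
((-5 + X)*5 + f)*q = ((-5 + I*√10)*5 - 250)*(-70) = ((-25 + 5*I*√10) - 250)*(-70) = (-275 + 5*I*√10)*(-70) = 19250 - 350*I*√10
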